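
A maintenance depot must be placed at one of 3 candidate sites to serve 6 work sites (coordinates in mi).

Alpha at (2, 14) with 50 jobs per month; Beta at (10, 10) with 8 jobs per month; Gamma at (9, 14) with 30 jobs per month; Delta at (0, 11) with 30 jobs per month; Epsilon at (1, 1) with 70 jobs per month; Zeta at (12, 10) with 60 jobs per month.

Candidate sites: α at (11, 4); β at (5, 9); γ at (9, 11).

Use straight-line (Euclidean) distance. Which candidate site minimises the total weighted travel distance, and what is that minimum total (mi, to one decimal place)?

β, total 1736.4 mi

Total weighted distance at each candidate:
  α (11, 4): total = 2514.2
  β (5, 9): total = 1736.4
  γ (9, 11): total = 1838.3
Minimum is at β with total 1736.4 mi.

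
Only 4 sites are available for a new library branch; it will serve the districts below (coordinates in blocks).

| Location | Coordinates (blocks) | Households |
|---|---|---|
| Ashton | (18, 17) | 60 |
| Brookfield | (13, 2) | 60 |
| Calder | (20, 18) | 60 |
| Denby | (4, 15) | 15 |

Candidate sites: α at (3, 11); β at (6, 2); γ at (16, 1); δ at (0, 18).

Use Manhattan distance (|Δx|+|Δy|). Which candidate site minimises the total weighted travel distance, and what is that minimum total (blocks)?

Total weighted distance at each candidate:
  α (3, 11): total = 3915
  β (6, 2): total = 4065
  γ (16, 1): total = 2970
  δ (0, 18): total = 4185
Minimum is at γ with total 2970 blocks.

γ, total 2970 blocks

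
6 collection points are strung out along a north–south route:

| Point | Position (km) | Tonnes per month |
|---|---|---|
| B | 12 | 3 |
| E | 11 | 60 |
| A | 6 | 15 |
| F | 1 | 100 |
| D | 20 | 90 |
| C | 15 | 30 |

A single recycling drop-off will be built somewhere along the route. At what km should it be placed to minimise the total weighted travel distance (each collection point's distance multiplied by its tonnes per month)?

x = 11

For a sum of weighted absolute distances on a line, the optimum is the weighted median (not the mean). Total weight W = 298; half-weight = 149.
Sort by position and accumulate weight:
  km 1 (F, w=100) → cum 100
  km 6 (A, w=15) → cum 115
  km 11 (E, w=60) → cum 175  ≥ 149 → median here
  km 12 (B, w=3) → cum 178
  km 15 (C, w=30) → cum 208
  km 20 (D, w=90) → cum 298
Optimal location: km 11.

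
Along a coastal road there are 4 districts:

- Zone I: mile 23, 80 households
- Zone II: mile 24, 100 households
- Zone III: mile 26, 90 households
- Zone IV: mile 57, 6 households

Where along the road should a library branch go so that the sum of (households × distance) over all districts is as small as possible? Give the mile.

x = 24

For a sum of weighted absolute distances on a line, the optimum is the weighted median (not the mean). Total weight W = 276; half-weight = 138.
Sort by position and accumulate weight:
  mile 23 (Zone I, w=80) → cum 80
  mile 24 (Zone II, w=100) → cum 180  ≥ 138 → median here
  mile 26 (Zone III, w=90) → cum 270
  mile 57 (Zone IV, w=6) → cum 276
Optimal location: mile 24.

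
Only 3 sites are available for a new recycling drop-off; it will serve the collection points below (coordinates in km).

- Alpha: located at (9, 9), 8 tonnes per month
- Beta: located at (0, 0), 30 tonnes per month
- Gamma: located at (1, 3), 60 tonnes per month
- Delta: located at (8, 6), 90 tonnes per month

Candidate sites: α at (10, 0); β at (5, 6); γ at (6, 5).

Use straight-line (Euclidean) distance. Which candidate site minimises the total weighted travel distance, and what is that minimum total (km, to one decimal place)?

γ, total 798.7 km

Total weighted distance at each candidate:
  α (10, 0): total = 1510.9
  β (5, 6): total = 844.3
  γ (6, 5): total = 798.7
Minimum is at γ with total 798.7 km.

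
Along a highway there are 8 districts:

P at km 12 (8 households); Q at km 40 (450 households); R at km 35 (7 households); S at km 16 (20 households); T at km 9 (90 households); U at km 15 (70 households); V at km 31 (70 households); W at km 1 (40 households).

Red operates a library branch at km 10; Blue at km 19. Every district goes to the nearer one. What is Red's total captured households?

138

The indifferent point is the midpoint (10+19)/2 = 14.5; districts left of it (closer to Red at 10) go to Red, those right go to Blue.
  W at 1 (w=40) → Red
  T at 9 (w=90) → Red
  P at 12 (w=8) → Red
  U at 15 (w=70) → Blue
  S at 16 (w=20) → Blue
  V at 31 (w=70) → Blue
  R at 35 (w=7) → Blue
  Q at 40 (w=450) → Blue
Red captures 138; Blue captures 617.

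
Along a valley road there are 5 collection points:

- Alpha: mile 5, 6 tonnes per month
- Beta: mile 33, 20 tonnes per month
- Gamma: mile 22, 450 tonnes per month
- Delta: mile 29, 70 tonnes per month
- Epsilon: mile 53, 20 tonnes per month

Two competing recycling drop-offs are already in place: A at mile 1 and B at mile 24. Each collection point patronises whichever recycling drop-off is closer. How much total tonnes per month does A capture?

6

The indifferent point is the midpoint (1+24)/2 = 12.5; collection points left of it (closer to A at 1) go to A, those right go to B.
  Alpha at 5 (w=6) → A
  Gamma at 22 (w=450) → B
  Delta at 29 (w=70) → B
  Beta at 33 (w=20) → B
  Epsilon at 53 (w=20) → B
A captures 6; B captures 560.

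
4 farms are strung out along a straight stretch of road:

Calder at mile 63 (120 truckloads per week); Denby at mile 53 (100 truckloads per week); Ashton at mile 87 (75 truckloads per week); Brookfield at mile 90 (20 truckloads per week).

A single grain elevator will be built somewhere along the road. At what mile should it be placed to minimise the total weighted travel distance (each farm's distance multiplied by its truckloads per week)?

x = 63

For a sum of weighted absolute distances on a line, the optimum is the weighted median (not the mean). Total weight W = 315; half-weight = 157.5.
Sort by position and accumulate weight:
  mile 53 (Denby, w=100) → cum 100
  mile 63 (Calder, w=120) → cum 220  ≥ 157.5 → median here
  mile 87 (Ashton, w=75) → cum 295
  mile 90 (Brookfield, w=20) → cum 315
Optimal location: mile 63.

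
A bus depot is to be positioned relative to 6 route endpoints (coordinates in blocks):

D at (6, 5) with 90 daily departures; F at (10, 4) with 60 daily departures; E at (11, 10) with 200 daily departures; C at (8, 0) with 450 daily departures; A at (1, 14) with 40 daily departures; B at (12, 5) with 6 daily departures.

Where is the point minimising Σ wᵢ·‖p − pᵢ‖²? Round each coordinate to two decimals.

The minimiser of Σwᵢ‖p−pᵢ‖² is the weighted centroid p* = (Σwᵢpᵢ)/(Σwᵢ).
Σwᵢ = 846.
Σwᵢxᵢ = 90·6 + 60·10 + 200·11 + 450·8 + 40·1 + 6·12 = 7052.
Σwᵢyᵢ = 90·5 + 60·4 + 200·10 + 450·0 + 40·14 + 6·5 = 3280.
x* = 7052/846 = 8.34, y* = 3280/846 = 3.88.

(8.34, 3.88)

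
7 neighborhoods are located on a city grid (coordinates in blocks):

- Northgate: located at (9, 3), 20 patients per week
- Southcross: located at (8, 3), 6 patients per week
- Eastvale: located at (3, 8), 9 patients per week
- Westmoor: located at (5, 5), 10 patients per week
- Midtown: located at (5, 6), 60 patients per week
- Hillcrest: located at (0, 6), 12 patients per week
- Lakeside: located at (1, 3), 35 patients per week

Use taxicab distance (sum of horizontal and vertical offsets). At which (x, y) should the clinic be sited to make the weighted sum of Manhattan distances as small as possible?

Manhattan distance separates: Σwᵢ(|x−xᵢ|+|y−yᵢ|) = Σwᵢ|x−xᵢ| + Σwᵢ|y−yᵢ|, so x and y are optimised independently as 1-D weighted medians.
Total weight W = 152; half = 76.
x-coordinate, sorted with cumulative weight:
  x=0 (Hillcrest, w=12) cum 12
  x=1 (Lakeside, w=35) cum 47
  x=3 (Eastvale, w=9) cum 56
  x=5 (Westmoor, w=10) cum 66
  x=5 (Midtown, w=60) cum 126  ← median
  x=8 (Southcross, w=6) cum 132
  x=9 (Northgate, w=20) cum 152
⇒ x* = 5
y-coordinate, sorted with cumulative weight:
  y=3 (Northgate, w=20) cum 20
  y=3 (Southcross, w=6) cum 26
  y=3 (Lakeside, w=35) cum 61
  y=5 (Westmoor, w=10) cum 71
  y=6 (Midtown, w=60) cum 131  ← median
  y=6 (Hillcrest, w=12) cum 143
  y=8 (Eastvale, w=9) cum 152
⇒ y* = 6

(5, 6)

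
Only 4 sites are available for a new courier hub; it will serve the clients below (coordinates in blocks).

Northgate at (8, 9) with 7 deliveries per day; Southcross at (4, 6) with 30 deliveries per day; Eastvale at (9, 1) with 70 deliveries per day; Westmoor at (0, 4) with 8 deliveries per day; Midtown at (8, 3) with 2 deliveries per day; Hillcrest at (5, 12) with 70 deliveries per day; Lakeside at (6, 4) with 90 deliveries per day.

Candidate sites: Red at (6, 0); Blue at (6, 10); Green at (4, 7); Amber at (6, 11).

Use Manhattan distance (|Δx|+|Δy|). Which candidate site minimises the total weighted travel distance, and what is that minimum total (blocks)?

Green, total 1784 blocks

Total weighted distance at each candidate:
  Red (6, 0): total = 1957
  Blue (6, 10): total = 1905
  Green (4, 7): total = 1784
  Amber (6, 11): total = 2042
Minimum is at Green with total 1784 blocks.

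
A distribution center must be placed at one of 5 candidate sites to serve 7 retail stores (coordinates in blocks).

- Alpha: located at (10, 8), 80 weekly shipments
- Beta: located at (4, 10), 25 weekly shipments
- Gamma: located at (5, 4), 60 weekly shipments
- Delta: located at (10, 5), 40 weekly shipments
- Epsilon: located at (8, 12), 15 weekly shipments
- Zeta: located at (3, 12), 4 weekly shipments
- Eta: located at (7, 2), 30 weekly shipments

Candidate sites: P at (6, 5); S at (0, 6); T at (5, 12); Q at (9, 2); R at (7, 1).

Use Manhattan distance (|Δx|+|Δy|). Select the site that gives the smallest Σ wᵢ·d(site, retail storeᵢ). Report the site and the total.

P, total 1310 blocks

Total weighted distance at each candidate:
  P (6, 5): total = 1310
  S (0, 6): total = 2596
  T (5, 12): total = 2168
  Q (9, 2): total = 1694
  R (7, 1): total = 1950
Minimum is at P with total 1310 blocks.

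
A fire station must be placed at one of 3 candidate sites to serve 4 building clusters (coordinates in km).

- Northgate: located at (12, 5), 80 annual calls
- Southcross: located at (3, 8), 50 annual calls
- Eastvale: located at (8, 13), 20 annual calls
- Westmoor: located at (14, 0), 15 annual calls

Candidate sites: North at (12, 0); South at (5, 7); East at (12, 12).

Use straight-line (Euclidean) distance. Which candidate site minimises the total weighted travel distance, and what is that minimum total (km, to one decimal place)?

Total weighted distance at each candidate:
  North (12, 0): total = 1304.1
  South (5, 7): total = 999.4
  East (12, 12): total = 1317.4
Minimum is at South with total 999.4 km.

South, total 999.4 km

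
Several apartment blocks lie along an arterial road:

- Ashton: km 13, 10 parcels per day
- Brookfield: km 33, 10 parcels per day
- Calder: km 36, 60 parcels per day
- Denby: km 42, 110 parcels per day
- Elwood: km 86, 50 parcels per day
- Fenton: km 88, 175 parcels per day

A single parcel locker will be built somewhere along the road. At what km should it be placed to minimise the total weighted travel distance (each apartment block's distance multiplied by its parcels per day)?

x = 86

For a sum of weighted absolute distances on a line, the optimum is the weighted median (not the mean). Total weight W = 415; half-weight = 207.5.
Sort by position and accumulate weight:
  km 13 (Ashton, w=10) → cum 10
  km 33 (Brookfield, w=10) → cum 20
  km 36 (Calder, w=60) → cum 80
  km 42 (Denby, w=110) → cum 190
  km 86 (Elwood, w=50) → cum 240  ≥ 207.5 → median here
  km 88 (Fenton, w=175) → cum 415
Optimal location: km 86.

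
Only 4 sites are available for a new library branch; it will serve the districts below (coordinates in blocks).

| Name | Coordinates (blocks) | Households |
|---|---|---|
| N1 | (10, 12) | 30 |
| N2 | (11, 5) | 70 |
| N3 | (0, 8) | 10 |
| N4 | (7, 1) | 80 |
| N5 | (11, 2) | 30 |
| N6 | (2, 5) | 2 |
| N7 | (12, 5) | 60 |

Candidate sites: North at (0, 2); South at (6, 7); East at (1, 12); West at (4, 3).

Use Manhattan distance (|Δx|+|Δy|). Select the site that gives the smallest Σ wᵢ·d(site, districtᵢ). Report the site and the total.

Total weighted distance at each candidate:
  North (0, 2): total = 3520
  South (6, 7): total = 2182
  East (1, 12): total = 4566
  West (4, 3): total = 2418
Minimum is at South with total 2182 blocks.

South, total 2182 blocks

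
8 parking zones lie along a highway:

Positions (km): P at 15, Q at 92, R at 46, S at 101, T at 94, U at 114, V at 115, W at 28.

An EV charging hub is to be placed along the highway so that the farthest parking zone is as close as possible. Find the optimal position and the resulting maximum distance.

location 65, max distance 50

The 1-center on a line is the midpoint of the two extreme points: leftmost at 15, rightmost at 115.
Optimal location = (15 + 115)/2 = 65; maximum distance = (115 − 15)/2 = 50.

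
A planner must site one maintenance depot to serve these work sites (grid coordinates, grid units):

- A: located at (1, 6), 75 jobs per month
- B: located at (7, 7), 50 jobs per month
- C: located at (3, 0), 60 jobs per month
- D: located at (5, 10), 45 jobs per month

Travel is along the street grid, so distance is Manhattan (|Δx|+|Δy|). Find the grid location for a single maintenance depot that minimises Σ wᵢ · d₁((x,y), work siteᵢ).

(3, 6)

Manhattan distance separates: Σwᵢ(|x−xᵢ|+|y−yᵢ|) = Σwᵢ|x−xᵢ| + Σwᵢ|y−yᵢ|, so x and y are optimised independently as 1-D weighted medians.
Total weight W = 230; half = 115.
x-coordinate, sorted with cumulative weight:
  x=1 (A, w=75) cum 75
  x=3 (C, w=60) cum 135  ← median
  x=5 (D, w=45) cum 180
  x=7 (B, w=50) cum 230
⇒ x* = 3
y-coordinate, sorted with cumulative weight:
  y=0 (C, w=60) cum 60
  y=6 (A, w=75) cum 135  ← median
  y=7 (B, w=50) cum 185
  y=10 (D, w=45) cum 230
⇒ y* = 6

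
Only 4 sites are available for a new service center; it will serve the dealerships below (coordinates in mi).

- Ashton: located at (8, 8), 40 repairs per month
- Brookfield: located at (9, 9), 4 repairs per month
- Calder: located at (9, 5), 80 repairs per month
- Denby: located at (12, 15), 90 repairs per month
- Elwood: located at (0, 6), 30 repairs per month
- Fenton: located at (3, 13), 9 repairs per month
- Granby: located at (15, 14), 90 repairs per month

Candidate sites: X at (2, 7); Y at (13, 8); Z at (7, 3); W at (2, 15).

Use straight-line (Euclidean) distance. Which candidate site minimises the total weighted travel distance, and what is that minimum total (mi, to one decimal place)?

Total weighted distance at each candidate:
  X (2, 7): total = 3458.1
  Y (13, 8): total = 2317.3
  Z (7, 3): total = 3175.1
  W (2, 15): total = 3752.4
Minimum is at Y with total 2317.3 mi.

Y, total 2317.3 mi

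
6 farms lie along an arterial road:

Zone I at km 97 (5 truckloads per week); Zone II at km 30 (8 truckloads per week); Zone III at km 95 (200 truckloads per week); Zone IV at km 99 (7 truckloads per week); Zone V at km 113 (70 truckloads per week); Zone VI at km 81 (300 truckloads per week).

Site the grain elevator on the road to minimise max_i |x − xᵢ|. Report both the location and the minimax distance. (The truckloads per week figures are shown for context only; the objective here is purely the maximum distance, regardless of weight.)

location 71.5, max distance 41.5

The 1-center on a line is the midpoint of the two extreme points: leftmost at 30, rightmost at 113.
Optimal location = (30 + 113)/2 = 71.5; maximum distance = (113 − 30)/2 = 41.5.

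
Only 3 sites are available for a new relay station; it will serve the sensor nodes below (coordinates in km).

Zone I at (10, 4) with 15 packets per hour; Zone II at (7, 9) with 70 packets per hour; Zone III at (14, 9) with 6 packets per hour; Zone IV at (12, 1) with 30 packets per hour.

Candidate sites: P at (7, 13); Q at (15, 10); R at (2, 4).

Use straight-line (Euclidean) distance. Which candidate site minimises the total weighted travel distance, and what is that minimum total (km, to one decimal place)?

Total weighted distance at each candidate:
  P (7, 13): total = 860.7
  Q (15, 10): total = 974.6
  R (2, 4): total = 1006.2
Minimum is at P with total 860.7 km.

P, total 860.7 km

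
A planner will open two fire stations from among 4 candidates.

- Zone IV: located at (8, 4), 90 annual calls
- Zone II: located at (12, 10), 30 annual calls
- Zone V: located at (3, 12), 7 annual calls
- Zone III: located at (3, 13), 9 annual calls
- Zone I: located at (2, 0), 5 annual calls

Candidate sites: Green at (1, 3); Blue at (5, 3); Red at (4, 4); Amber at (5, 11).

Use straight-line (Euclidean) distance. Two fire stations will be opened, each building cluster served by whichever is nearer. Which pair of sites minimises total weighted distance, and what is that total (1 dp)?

{Blue, Amber}, total 559.1

Evaluate every pair (each demand assigned to the nearer of the two):
  {Blue, Amber}: total = 559.1
  {Red, Amber}: total = 635.6
  {Blue, Red}: total = 740.7
  {Green, Blue}: total = 753.7
  {Green, Red}: total = 813.7
  {Green, Amber}: total = 905.4
Best pair: {Blue, Amber} with total 559.1.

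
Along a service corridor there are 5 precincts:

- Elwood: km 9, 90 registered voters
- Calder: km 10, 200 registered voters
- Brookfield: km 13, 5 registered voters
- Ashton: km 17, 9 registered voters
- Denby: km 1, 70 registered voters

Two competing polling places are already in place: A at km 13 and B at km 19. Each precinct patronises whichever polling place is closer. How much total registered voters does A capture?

365

The indifferent point is the midpoint (13+19)/2 = 16; precincts left of it (closer to A at 13) go to A, those right go to B.
  Denby at 1 (w=70) → A
  Elwood at 9 (w=90) → A
  Calder at 10 (w=200) → A
  Brookfield at 13 (w=5) → A
  Ashton at 17 (w=9) → B
A captures 365; B captures 9.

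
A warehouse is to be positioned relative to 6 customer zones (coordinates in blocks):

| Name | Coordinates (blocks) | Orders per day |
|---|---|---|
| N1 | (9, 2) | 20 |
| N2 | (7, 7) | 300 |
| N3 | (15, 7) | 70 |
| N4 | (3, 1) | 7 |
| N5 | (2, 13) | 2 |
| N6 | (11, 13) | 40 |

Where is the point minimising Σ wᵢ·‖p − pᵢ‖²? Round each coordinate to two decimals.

The minimiser of Σwᵢ‖p−pᵢ‖² is the weighted centroid p* = (Σwᵢpᵢ)/(Σwᵢ).
Σwᵢ = 439.
Σwᵢxᵢ = 20·9 + 300·7 + 70·15 + 7·3 + 2·2 + 40·11 = 3795.
Σwᵢyᵢ = 20·2 + 300·7 + 70·7 + 7·1 + 2·13 + 40·13 = 3183.
x* = 3795/439 = 8.64, y* = 3183/439 = 7.25.

(8.64, 7.25)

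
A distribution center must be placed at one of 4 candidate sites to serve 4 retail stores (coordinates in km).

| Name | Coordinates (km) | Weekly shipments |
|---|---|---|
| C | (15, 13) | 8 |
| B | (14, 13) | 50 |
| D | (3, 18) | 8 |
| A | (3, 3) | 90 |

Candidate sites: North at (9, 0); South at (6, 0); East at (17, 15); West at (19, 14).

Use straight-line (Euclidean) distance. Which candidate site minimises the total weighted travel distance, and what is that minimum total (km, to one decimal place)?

South, total 1417.5 km

Total weighted distance at each candidate:
  North (9, 0): total = 1566.5
  South (6, 0): total = 1417.5
  East (17, 15): total = 1977.0
  West (19, 14): total = 2167.4
Minimum is at South with total 1417.5 km.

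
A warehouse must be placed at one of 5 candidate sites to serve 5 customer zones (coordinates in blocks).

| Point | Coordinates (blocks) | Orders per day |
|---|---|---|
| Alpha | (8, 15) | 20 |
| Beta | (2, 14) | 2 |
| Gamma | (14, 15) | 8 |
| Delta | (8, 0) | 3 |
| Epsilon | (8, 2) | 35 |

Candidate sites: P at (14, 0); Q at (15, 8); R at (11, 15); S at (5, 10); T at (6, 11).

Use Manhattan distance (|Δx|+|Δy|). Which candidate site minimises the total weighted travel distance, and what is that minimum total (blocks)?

Total weighted distance at each candidate:
  P (14, 0): total = 890
  Q (15, 8): total = 882
  R (11, 15): total = 718
  S (5, 10): total = 710
  T (6, 11): total = 654
Minimum is at T with total 654 blocks.

T, total 654 blocks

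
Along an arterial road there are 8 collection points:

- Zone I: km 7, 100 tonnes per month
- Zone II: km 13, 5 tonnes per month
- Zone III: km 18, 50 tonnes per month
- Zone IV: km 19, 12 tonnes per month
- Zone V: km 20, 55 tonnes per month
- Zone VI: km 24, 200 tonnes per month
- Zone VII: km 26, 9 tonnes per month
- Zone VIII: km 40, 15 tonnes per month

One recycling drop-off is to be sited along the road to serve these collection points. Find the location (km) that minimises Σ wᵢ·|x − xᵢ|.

x = 24

For a sum of weighted absolute distances on a line, the optimum is the weighted median (not the mean). Total weight W = 446; half-weight = 223.
Sort by position and accumulate weight:
  km 7 (Zone I, w=100) → cum 100
  km 13 (Zone II, w=5) → cum 105
  km 18 (Zone III, w=50) → cum 155
  km 19 (Zone IV, w=12) → cum 167
  km 20 (Zone V, w=55) → cum 222
  km 24 (Zone VI, w=200) → cum 422  ≥ 223 → median here
  km 26 (Zone VII, w=9) → cum 431
  km 40 (Zone VIII, w=15) → cum 446
Optimal location: km 24.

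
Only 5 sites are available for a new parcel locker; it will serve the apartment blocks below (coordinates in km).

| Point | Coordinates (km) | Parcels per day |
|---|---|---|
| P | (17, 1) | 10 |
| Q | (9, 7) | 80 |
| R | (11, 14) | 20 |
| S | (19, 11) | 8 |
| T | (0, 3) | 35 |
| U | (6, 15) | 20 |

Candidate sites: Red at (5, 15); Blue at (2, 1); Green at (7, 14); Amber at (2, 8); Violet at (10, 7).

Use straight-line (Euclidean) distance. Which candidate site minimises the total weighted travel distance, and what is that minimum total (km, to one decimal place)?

Violet, total 948.3 km

Total weighted distance at each candidate:
  Red (5, 15): total = 1613.1
  Blue (2, 1): total = 1751.8
  Green (7, 14): total = 1410.0
  Amber (2, 8): total = 1435.4
  Violet (10, 7): total = 948.3
Minimum is at Violet with total 948.3 km.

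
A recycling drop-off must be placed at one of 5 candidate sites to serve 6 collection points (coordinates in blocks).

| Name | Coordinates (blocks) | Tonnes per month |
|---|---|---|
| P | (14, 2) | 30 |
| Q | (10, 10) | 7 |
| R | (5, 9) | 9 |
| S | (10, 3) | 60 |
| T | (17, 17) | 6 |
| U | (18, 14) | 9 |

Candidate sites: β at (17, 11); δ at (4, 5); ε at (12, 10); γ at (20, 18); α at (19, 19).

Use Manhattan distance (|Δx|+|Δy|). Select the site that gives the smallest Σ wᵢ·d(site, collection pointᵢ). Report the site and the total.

Total weighted distance at each candidate:
  β (17, 11): total = 1514
  δ (4, 5): total = 1349
  ε (12, 10): total = 1088
  γ (20, 18): total = 2580
  α (19, 19): total = 2580
Minimum is at ε with total 1088 blocks.

ε, total 1088 blocks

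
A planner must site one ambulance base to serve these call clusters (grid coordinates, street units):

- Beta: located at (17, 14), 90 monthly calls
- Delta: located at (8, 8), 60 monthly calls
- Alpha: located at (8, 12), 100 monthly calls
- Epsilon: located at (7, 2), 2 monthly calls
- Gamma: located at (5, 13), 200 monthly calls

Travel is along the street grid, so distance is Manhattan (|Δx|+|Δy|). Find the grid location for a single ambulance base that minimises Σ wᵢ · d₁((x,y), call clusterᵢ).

Manhattan distance separates: Σwᵢ(|x−xᵢ|+|y−yᵢ|) = Σwᵢ|x−xᵢ| + Σwᵢ|y−yᵢ|, so x and y are optimised independently as 1-D weighted medians.
Total weight W = 452; half = 226.
x-coordinate, sorted with cumulative weight:
  x=5 (Gamma, w=200) cum 200
  x=7 (Epsilon, w=2) cum 202
  x=8 (Delta, w=60) cum 262  ← median
  x=8 (Alpha, w=100) cum 362
  x=17 (Beta, w=90) cum 452
⇒ x* = 8
y-coordinate, sorted with cumulative weight:
  y=2 (Epsilon, w=2) cum 2
  y=8 (Delta, w=60) cum 62
  y=12 (Alpha, w=100) cum 162
  y=13 (Gamma, w=200) cum 362  ← median
  y=14 (Beta, w=90) cum 452
⇒ y* = 13

(8, 13)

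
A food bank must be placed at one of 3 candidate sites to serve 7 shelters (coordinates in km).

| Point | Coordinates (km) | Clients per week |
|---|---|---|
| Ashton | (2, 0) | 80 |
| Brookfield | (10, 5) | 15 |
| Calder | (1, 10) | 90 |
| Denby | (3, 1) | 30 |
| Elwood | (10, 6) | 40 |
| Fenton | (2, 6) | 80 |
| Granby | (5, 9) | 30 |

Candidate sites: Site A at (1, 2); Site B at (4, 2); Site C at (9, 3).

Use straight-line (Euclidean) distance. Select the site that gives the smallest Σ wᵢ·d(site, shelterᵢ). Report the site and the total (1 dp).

Site B, total 1996.6 km

Total weighted distance at each candidate:
  Site A (1, 2): total = 2073.9
  Site B (4, 2): total = 1996.6
  Site C (9, 3): total = 2741.3
Minimum is at Site B with total 1996.6 km.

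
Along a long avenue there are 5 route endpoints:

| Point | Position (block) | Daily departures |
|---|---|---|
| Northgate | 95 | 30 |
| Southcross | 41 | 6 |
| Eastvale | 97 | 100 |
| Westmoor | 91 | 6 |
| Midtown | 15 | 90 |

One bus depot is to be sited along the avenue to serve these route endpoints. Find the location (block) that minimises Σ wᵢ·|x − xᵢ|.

For a sum of weighted absolute distances on a line, the optimum is the weighted median (not the mean). Total weight W = 232; half-weight = 116.
Sort by position and accumulate weight:
  block 15 (Midtown, w=90) → cum 90
  block 41 (Southcross, w=6) → cum 96
  block 91 (Westmoor, w=6) → cum 102
  block 95 (Northgate, w=30) → cum 132  ≥ 116 → median here
  block 97 (Eastvale, w=100) → cum 232
Optimal location: block 95.

x = 95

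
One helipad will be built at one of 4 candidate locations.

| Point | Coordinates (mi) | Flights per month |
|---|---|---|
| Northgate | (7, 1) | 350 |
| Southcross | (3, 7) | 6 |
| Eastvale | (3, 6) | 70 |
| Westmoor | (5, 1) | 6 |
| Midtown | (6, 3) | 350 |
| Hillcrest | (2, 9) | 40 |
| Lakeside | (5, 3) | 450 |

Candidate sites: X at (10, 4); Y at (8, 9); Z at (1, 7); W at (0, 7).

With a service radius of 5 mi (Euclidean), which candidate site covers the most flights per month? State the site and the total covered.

Coverage radius r = 5 mi; a point is covered iff (Δx)²+(Δy)² ≤ 5² = 25.
  X (10, 4): covers {Northgate, Midtown} → 700
  Y (8, 9): covers {none} → 0
  Z (1, 7): covers {Southcross, Eastvale, Hillcrest} → 116
  W (0, 7): covers {Southcross, Eastvale, Hillcrest} → 116
Maximum coverage at X: 700 flights per month.

X, covering 700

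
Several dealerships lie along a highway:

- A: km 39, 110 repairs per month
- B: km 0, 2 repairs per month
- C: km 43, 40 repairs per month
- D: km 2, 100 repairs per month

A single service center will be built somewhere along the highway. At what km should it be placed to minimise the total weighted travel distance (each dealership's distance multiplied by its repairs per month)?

For a sum of weighted absolute distances on a line, the optimum is the weighted median (not the mean). Total weight W = 252; half-weight = 126.
Sort by position and accumulate weight:
  km 0 (B, w=2) → cum 2
  km 2 (D, w=100) → cum 102
  km 39 (A, w=110) → cum 212  ≥ 126 → median here
  km 43 (C, w=40) → cum 252
Optimal location: km 39.

x = 39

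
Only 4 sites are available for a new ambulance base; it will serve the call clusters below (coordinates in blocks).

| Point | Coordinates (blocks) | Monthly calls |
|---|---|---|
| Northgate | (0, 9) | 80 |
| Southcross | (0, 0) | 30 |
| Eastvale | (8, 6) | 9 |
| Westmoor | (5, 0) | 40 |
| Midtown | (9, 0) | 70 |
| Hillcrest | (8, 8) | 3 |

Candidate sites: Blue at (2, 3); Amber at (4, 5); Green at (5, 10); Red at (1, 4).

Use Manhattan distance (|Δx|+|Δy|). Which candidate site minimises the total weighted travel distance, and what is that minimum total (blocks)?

Total weighted distance at each candidate:
  Blue (2, 3): total = 1844
  Amber (4, 5): total = 1916
  Green (5, 10): total = 2388
  Red (1, 4): total = 1904
Minimum is at Blue with total 1844 blocks.

Blue, total 1844 blocks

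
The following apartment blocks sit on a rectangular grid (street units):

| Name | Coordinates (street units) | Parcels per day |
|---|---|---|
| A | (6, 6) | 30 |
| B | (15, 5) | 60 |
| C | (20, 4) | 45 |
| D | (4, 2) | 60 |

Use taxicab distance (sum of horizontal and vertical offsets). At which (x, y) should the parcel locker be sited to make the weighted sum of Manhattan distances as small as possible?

Manhattan distance separates: Σwᵢ(|x−xᵢ|+|y−yᵢ|) = Σwᵢ|x−xᵢ| + Σwᵢ|y−yᵢ|, so x and y are optimised independently as 1-D weighted medians.
Total weight W = 195; half = 97.5.
x-coordinate, sorted with cumulative weight:
  x=4 (D, w=60) cum 60
  x=6 (A, w=30) cum 90
  x=15 (B, w=60) cum 150  ← median
  x=20 (C, w=45) cum 195
⇒ x* = 15
y-coordinate, sorted with cumulative weight:
  y=2 (D, w=60) cum 60
  y=4 (C, w=45) cum 105  ← median
  y=5 (B, w=60) cum 165
  y=6 (A, w=30) cum 195
⇒ y* = 4

(15, 4)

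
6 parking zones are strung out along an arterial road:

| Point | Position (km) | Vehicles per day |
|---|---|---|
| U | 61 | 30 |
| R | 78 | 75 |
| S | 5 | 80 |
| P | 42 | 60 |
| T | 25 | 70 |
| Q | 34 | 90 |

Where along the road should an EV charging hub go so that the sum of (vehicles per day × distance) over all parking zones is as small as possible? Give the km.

For a sum of weighted absolute distances on a line, the optimum is the weighted median (not the mean). Total weight W = 405; half-weight = 202.5.
Sort by position and accumulate weight:
  km 5 (S, w=80) → cum 80
  km 25 (T, w=70) → cum 150
  km 34 (Q, w=90) → cum 240  ≥ 202.5 → median here
  km 42 (P, w=60) → cum 300
  km 61 (U, w=30) → cum 330
  km 78 (R, w=75) → cum 405
Optimal location: km 34.

x = 34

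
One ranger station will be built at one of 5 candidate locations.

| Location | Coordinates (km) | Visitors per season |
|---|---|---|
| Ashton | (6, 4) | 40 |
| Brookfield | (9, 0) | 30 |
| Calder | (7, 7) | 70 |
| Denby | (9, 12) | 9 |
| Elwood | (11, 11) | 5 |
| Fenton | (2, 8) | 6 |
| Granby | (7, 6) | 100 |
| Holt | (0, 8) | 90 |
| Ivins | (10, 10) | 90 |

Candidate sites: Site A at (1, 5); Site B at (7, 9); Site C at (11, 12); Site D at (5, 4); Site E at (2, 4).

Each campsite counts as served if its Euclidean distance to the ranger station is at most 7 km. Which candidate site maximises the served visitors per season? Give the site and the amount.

Coverage radius r = 7 km; a point is covered iff (Δx)²+(Δy)² ≤ 7² = 49.
  Site A (1, 5): covers {Ashton, Calder, Fenton, Granby, Holt} → 306
  Site B (7, 9): covers {Ashton, Calder, Denby, Elwood, Fenton, Granby, Ivins} → 320
  Site C (11, 12): covers {Calder, Denby, Elwood, Ivins} → 174
  Site D (5, 4): covers {Ashton, Brookfield, Calder, Fenton, Granby, Holt} → 336
  Site E (2, 4): covers {Ashton, Calder, Fenton, Granby, Holt} → 306
Maximum coverage at Site D: 336 visitors per season.

Site D, covering 336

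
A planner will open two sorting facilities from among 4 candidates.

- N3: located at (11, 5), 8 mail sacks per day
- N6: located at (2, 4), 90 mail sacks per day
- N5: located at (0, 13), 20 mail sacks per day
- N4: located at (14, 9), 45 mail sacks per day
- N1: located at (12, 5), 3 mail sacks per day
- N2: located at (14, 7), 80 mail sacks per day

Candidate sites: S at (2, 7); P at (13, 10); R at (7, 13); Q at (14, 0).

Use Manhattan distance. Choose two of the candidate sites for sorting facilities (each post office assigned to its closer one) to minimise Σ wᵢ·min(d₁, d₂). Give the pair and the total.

{S, P}, total 914

Evaluate every pair (each demand assigned to the nearer of the two):
  {S, P}: total = 914
  {S, Q}: total = 1480
  {P, R}: total = 1884
  {S, R}: total = 1989
  {P, Q}: total = 2244
  {R, Q}: total = 2450
Best pair: {S, P} with total 914.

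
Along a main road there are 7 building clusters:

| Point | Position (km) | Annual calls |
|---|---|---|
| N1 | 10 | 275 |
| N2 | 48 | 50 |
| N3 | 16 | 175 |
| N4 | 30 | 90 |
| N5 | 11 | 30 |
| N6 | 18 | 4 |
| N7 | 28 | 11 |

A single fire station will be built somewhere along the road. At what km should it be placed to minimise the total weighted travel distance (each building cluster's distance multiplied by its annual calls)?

x = 16

For a sum of weighted absolute distances on a line, the optimum is the weighted median (not the mean). Total weight W = 635; half-weight = 317.5.
Sort by position and accumulate weight:
  km 10 (N1, w=275) → cum 275
  km 11 (N5, w=30) → cum 305
  km 16 (N3, w=175) → cum 480  ≥ 317.5 → median here
  km 18 (N6, w=4) → cum 484
  km 28 (N7, w=11) → cum 495
  km 30 (N4, w=90) → cum 585
  km 48 (N2, w=50) → cum 635
Optimal location: km 16.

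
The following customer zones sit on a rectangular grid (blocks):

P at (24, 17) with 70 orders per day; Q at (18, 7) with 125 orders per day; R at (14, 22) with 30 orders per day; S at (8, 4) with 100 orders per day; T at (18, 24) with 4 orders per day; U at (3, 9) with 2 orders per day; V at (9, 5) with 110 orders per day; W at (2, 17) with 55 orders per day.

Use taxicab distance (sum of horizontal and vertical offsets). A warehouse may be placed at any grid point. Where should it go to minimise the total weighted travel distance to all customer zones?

Manhattan distance separates: Σwᵢ(|x−xᵢ|+|y−yᵢ|) = Σwᵢ|x−xᵢ| + Σwᵢ|y−yᵢ|, so x and y are optimised independently as 1-D weighted medians.
Total weight W = 496; half = 248.
x-coordinate, sorted with cumulative weight:
  x=2 (W, w=55) cum 55
  x=3 (U, w=2) cum 57
  x=8 (S, w=100) cum 157
  x=9 (V, w=110) cum 267  ← median
  x=14 (R, w=30) cum 297
  x=18 (Q, w=125) cum 422
  x=18 (T, w=4) cum 426
  x=24 (P, w=70) cum 496
⇒ x* = 9
y-coordinate, sorted with cumulative weight:
  y=4 (S, w=100) cum 100
  y=5 (V, w=110) cum 210
  y=7 (Q, w=125) cum 335  ← median
  y=9 (U, w=2) cum 337
  y=17 (P, w=70) cum 407
  y=17 (W, w=55) cum 462
  y=22 (R, w=30) cum 492
  y=24 (T, w=4) cum 496
⇒ y* = 7

(9, 7)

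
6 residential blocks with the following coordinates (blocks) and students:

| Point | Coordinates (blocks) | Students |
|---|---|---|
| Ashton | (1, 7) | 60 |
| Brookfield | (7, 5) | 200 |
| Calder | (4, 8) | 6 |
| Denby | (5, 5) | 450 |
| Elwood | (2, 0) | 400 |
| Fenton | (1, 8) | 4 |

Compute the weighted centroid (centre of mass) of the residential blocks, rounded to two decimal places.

(4.05, 3.35)

The minimiser of Σwᵢ‖p−pᵢ‖² is the weighted centroid p* = (Σwᵢpᵢ)/(Σwᵢ).
Σwᵢ = 1120.
Σwᵢxᵢ = 60·1 + 200·7 + 6·4 + 450·5 + 400·2 + 4·1 = 4538.
Σwᵢyᵢ = 60·7 + 200·5 + 6·8 + 450·5 + 400·0 + 4·8 = 3750.
x* = 4538/1120 = 4.05, y* = 3750/1120 = 3.35.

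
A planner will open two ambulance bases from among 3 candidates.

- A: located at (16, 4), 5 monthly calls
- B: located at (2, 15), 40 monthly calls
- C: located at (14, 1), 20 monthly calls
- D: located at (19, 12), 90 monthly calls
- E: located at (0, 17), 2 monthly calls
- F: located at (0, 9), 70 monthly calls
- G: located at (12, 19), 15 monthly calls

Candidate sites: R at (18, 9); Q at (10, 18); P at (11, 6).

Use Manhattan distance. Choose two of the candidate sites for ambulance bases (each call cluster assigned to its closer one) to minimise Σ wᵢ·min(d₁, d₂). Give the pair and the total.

{R, Q}, total 2402

Evaluate every pair (each demand assigned to the nearer of the two):
  {R, Q}: total = 2402
  {R, P}: total = 2509
  {Q, P}: total = 2942
Best pair: {R, Q} with total 2402.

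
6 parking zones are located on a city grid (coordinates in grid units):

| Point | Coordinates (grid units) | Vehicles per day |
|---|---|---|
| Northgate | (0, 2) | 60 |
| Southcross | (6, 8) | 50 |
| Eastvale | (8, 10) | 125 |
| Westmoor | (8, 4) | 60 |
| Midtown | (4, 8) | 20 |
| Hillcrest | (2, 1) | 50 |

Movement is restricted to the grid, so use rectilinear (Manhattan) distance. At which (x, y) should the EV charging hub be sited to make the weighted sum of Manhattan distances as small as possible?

Manhattan distance separates: Σwᵢ(|x−xᵢ|+|y−yᵢ|) = Σwᵢ|x−xᵢ| + Σwᵢ|y−yᵢ|, so x and y are optimised independently as 1-D weighted medians.
Total weight W = 365; half = 182.5.
x-coordinate, sorted with cumulative weight:
  x=0 (Northgate, w=60) cum 60
  x=2 (Hillcrest, w=50) cum 110
  x=4 (Midtown, w=20) cum 130
  x=6 (Southcross, w=50) cum 180
  x=8 (Eastvale, w=125) cum 305  ← median
  x=8 (Westmoor, w=60) cum 365
⇒ x* = 8
y-coordinate, sorted with cumulative weight:
  y=1 (Hillcrest, w=50) cum 50
  y=2 (Northgate, w=60) cum 110
  y=4 (Westmoor, w=60) cum 170
  y=8 (Southcross, w=50) cum 220  ← median
  y=8 (Midtown, w=20) cum 240
  y=10 (Eastvale, w=125) cum 365
⇒ y* = 8

(8, 8)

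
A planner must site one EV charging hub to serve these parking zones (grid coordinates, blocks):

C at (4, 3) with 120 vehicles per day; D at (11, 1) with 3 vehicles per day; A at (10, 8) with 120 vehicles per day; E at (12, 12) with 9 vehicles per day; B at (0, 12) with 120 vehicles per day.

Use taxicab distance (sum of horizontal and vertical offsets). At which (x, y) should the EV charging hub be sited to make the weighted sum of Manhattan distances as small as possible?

(4, 8)

Manhattan distance separates: Σwᵢ(|x−xᵢ|+|y−yᵢ|) = Σwᵢ|x−xᵢ| + Σwᵢ|y−yᵢ|, so x and y are optimised independently as 1-D weighted medians.
Total weight W = 372; half = 186.
x-coordinate, sorted with cumulative weight:
  x=0 (B, w=120) cum 120
  x=4 (C, w=120) cum 240  ← median
  x=10 (A, w=120) cum 360
  x=11 (D, w=3) cum 363
  x=12 (E, w=9) cum 372
⇒ x* = 4
y-coordinate, sorted with cumulative weight:
  y=1 (D, w=3) cum 3
  y=3 (C, w=120) cum 123
  y=8 (A, w=120) cum 243  ← median
  y=12 (E, w=9) cum 252
  y=12 (B, w=120) cum 372
⇒ y* = 8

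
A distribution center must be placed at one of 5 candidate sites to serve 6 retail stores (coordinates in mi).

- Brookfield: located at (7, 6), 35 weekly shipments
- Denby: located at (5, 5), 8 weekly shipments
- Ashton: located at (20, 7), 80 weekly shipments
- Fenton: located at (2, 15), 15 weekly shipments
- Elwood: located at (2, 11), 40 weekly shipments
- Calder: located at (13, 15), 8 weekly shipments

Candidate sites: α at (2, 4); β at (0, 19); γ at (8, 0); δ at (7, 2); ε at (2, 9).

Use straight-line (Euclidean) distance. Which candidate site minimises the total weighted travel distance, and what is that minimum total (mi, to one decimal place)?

ε, total 1963.2 mi

Total weighted distance at each candidate:
  α (2, 4): total = 2243.1
  β (0, 19): total = 3007.3
  γ (8, 0): total = 2241.0
  δ (7, 2): total = 2018.4
  ε (2, 9): total = 1963.2
Minimum is at ε with total 1963.2 mi.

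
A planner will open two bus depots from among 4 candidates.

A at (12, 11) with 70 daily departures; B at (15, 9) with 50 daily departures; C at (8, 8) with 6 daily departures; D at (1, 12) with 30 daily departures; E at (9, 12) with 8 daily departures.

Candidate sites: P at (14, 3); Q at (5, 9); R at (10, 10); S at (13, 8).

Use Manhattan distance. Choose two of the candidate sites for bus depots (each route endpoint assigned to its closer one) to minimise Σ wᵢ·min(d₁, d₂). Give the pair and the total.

{Q, S}, total 720

Evaluate every pair (each demand assigned to the nearer of the two):
  {Q, S}: total = 720
  {R, S}: total = 738
  {Q, R}: total = 768
  {P, R}: total = 888
  {P, S}: total = 1004
  {P, Q}: total = 1270
Best pair: {Q, S} with total 720.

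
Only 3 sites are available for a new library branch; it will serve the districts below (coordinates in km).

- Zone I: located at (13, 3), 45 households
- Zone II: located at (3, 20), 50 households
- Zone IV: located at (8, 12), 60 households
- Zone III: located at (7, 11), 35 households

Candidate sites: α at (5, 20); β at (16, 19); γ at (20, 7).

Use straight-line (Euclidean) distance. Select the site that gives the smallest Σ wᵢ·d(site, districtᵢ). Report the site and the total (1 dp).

Total weighted distance at each candidate:
  α (5, 20): total = 1780.8
  β (16, 19): total = 2443.7
  γ (20, 7): total = 2688.9
Minimum is at α with total 1780.8 km.

α, total 1780.8 km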